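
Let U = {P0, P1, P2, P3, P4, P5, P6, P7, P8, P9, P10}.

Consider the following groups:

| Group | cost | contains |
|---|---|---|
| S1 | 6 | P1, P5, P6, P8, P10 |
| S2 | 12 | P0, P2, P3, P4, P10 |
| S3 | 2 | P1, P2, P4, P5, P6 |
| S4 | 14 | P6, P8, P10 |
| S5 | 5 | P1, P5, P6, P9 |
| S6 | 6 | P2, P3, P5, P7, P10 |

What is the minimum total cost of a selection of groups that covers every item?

29

S1, S2, S5, S6 together cover every item (S1 ∪ S2 ∪ S5 ∪ S6 = {P0, P1, P2, P3, P4, P5, P6, P7, P8, P9, P10}); total cost 6 + 12 + 5 + 6 = 29.
The greedy pick S3, S6, S5, S1, S2 costs 31; no covering selection beats 29.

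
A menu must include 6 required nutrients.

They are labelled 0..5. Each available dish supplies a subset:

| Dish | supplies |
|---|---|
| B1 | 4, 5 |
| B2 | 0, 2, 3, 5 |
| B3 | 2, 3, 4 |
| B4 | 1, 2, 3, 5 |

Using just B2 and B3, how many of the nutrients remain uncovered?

1

Union of B2, B3 = {0, 2, 3, 4, 5}.
Not covered: 1 — 1 nutrient.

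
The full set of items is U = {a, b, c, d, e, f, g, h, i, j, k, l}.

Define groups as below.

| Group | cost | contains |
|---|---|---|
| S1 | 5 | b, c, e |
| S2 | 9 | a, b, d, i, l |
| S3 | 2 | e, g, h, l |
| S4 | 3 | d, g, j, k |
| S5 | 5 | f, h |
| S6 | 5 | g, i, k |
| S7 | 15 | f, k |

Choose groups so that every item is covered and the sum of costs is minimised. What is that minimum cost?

S1, S2, S4, S5 together cover every item (S1 ∪ S2 ∪ S4 ∪ S5 = {a, b, c, d, e, f, g, h, i, j, k, l}); total cost 5 + 9 + 3 + 5 = 22.
The greedy pick S3, S4, S1, S2, S5 costs 24; no covering selection beats 22.

22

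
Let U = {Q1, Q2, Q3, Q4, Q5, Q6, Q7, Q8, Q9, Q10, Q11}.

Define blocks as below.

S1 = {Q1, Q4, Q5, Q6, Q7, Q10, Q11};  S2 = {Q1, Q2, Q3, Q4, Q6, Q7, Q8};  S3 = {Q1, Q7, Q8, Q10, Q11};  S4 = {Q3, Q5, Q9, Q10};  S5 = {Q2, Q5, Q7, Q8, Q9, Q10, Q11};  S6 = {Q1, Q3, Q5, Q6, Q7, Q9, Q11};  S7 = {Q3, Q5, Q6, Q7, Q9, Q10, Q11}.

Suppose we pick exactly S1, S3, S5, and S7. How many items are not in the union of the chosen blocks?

Union of S1, S3, S5, S7 = {Q1, Q2, Q3, Q4, Q5, Q6, Q7, Q8, Q9, Q10, Q11} — that's every item, so 0 are uncovered.

0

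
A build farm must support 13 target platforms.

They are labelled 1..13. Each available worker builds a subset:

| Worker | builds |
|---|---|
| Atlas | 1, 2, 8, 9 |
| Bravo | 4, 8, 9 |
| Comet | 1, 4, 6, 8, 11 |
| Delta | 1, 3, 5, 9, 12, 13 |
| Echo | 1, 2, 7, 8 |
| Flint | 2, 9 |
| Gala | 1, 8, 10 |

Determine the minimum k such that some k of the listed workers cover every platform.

4

Take {Comet, Delta, Echo, Gala}. Their union is {1, 2, 3, 4, 5, 6, 7, 8, 9, 10, 11, 12, 13}, which is all 13 platforms.
No 3 of the 7 workers cover everything (all 35 combinations miss at least one platform), so 4 is optimal.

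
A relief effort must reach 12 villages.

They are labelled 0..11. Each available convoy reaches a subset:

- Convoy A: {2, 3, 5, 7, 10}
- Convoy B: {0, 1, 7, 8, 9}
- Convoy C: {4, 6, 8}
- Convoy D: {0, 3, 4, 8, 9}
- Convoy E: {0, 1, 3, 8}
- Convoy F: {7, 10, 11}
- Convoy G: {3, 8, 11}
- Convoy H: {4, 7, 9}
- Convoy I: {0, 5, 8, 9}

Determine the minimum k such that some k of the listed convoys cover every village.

4

Take {A, B, C, G}. Their union is {0, 1, 2, 3, 4, 5, 6, 7, 8, 9, 10, 11}, which is all 12 villages.
No 3 of the 9 convoys cover everything (all 84 combinations miss at least one village), so 4 is optimal.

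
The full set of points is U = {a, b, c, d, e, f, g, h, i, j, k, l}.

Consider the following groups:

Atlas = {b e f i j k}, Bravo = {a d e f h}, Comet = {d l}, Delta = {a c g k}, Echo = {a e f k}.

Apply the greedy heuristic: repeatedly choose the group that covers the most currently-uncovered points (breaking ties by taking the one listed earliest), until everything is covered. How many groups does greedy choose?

4

Greedy: pick Atlas (covers 6 new) → pick Bravo (covers 3 new) → pick Delta (covers 2 new) → pick Comet (covers 1 new). Total picks: 4.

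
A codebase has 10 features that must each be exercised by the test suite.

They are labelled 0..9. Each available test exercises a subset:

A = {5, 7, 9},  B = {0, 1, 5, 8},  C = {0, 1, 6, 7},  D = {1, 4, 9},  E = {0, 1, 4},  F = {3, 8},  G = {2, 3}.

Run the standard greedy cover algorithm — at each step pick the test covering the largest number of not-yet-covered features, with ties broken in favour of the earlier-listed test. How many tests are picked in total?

5

Greedy: pick B (covers 4 new) → pick A (covers 2 new) → pick G (covers 2 new) → pick C (covers 1 new) → pick D (covers 1 new). Total picks: 5.
(The true minimum cover uses only 4 tests, so greedy is not optimal here.)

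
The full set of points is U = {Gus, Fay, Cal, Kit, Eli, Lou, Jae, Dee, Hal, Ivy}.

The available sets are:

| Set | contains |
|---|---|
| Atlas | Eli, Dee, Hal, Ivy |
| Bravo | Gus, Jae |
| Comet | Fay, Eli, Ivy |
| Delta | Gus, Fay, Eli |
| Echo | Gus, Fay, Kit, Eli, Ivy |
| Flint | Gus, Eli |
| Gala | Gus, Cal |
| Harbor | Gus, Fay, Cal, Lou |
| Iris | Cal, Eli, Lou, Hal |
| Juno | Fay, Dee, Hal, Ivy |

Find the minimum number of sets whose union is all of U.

Bravo, Echo, Harbor, and Juno cover everything between them: the union {Gus, Fay, Cal, Kit, Eli, Lou, Jae, Dee, Hal, Ivy} is all of U.
No 3 of the 10 sets cover everything (all 120 combinations miss at least one point), so 4 is optimal.

4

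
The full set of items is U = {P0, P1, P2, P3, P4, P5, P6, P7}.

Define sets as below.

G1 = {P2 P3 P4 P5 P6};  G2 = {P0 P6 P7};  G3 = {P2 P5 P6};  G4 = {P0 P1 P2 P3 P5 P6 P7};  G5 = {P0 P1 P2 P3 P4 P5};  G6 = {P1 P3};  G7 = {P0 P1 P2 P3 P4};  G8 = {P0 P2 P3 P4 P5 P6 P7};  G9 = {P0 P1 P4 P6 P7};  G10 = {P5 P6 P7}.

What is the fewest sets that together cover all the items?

2

Take {G6, G8}. Their union is {P0, P1, P2, P3, P4, P5, P6, P7}, which is all 8 items.
No single set has all 8 items (the largest, G4, has 7), so 2 is optimal.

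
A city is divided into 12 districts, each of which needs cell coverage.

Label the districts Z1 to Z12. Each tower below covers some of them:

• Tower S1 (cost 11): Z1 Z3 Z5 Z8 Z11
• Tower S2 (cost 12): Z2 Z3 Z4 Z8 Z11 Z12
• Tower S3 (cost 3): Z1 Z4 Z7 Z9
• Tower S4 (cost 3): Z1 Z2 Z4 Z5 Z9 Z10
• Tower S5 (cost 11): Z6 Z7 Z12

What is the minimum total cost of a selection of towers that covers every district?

S1, S4, S5 together cover every district (S1 ∪ S4 ∪ S5 = {Z1, Z2, Z3, Z4, Z5, Z6, Z7, Z8, Z9, Z10, Z11, Z12}); total cost 11 + 3 + 11 = 25.
The greedy pick S4, S2, S3, S5 costs 29; no covering selection beats 25.

25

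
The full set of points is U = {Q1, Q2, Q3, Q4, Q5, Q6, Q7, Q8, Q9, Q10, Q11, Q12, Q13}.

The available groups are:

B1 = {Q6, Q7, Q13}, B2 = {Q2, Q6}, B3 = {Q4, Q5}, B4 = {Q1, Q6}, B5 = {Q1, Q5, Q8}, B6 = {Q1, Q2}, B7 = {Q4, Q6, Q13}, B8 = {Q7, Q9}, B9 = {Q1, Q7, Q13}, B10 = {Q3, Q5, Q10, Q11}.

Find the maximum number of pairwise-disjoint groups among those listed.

B6, B7, B8, B10 are pairwise disjoint (B6={Q1,Q2}; B7={Q4,Q6,Q13}; B8={Q7,Q9}; B10={Q3,Q5,Q10,Q11}).
Every remaining group overlaps one of these, and no 5 of the listed groups are pairwise disjoint, so 4 is the maximum.

4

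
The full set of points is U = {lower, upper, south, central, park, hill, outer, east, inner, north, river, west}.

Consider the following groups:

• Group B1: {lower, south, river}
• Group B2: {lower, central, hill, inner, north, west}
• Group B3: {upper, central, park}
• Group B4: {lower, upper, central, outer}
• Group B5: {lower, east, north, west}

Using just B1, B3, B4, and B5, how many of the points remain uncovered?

2

Union of B1, B3, B4, B5 = {lower, upper, south, central, park, outer, east, north, river, west}.
Not covered: hill, inner — 2 points.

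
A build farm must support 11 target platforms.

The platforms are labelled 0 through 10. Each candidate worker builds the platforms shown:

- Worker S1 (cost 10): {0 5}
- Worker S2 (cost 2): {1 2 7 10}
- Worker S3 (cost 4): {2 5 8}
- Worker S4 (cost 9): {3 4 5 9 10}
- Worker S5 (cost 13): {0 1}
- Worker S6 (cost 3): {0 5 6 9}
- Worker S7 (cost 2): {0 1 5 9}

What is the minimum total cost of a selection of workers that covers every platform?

S2, S3, S4, S6 together cover every platform (S2 ∪ S3 ∪ S4 ∪ S6 = {0, 1, 2, 3, 4, 5, 6, 7, 8, 9, 10}); total cost 2 + 4 + 9 + 3 = 18.
The greedy pick S2, S7, S6, S3, S4 costs 20; no covering selection beats 18.

18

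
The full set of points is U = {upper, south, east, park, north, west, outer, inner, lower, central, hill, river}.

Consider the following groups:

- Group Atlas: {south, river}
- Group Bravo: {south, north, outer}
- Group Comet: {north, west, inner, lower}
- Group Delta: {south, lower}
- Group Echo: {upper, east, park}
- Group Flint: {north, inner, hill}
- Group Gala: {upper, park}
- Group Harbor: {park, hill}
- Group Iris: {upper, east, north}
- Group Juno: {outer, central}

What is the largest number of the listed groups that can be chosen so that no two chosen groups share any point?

4

Delta, Echo, Flint, Juno are pairwise disjoint (Delta={south,lower}; Echo={upper,east,park}; Flint={north,inner,hill}; Juno={outer,central}).
Every remaining group overlaps one of these, and no 5 of the listed groups are pairwise disjoint, so 4 is the maximum.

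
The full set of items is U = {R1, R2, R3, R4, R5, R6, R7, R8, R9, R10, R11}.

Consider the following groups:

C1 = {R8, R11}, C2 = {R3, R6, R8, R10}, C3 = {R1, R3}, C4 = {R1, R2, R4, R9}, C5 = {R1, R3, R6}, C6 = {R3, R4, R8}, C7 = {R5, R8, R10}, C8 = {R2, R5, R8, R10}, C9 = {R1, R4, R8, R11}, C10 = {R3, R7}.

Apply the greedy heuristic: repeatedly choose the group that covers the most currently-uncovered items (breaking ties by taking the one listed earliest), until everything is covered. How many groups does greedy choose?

Greedy: pick C2 (covers 4 new) → pick C4 (covers 4 new) → pick C1 (covers 1 new) → pick C7 (covers 1 new) → pick C10 (covers 1 new). Total picks: 5.

5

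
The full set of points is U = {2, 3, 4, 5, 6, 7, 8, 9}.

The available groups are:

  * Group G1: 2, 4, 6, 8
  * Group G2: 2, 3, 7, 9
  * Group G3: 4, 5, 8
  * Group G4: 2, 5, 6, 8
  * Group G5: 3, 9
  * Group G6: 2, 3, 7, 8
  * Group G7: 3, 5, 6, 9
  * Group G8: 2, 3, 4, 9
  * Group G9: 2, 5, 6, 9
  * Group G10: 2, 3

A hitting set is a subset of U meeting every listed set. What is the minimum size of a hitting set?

The 3 points {2, 3, 4} hit every group.
No choice of 2 points meets every group, so 3 is the minimum.

3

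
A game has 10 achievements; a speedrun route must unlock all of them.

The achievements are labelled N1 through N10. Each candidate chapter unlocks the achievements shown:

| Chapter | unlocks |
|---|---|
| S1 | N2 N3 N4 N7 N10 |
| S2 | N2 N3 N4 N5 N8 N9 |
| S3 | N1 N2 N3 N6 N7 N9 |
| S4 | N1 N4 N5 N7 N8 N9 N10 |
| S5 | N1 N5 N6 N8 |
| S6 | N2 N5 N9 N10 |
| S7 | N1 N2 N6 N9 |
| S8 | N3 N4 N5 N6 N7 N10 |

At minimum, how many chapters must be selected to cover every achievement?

2

S3 and S4 together: S3 ∪ S4 = {N1, N2, N3, N4, N5, N6, N7, N8, N9, N10} — every achievement is covered.
No single chapter has all 10 achievements (the largest, S4, has 7), so 2 is optimal.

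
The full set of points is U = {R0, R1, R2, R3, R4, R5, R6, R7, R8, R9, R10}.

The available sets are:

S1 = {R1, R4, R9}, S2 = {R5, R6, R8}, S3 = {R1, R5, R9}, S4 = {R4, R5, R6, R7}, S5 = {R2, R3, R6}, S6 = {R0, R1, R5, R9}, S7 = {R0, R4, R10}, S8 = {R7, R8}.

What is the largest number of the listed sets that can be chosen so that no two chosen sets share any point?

S3, S5, S7, S8 are pairwise disjoint (S3={R1,R5,R9}; S5={R2,R3,R6}; S7={R0,R4,R10}; S8={R7,R8}).
Every remaining set overlaps one of these, and no 5 of the listed sets are pairwise disjoint, so 4 is the maximum.

4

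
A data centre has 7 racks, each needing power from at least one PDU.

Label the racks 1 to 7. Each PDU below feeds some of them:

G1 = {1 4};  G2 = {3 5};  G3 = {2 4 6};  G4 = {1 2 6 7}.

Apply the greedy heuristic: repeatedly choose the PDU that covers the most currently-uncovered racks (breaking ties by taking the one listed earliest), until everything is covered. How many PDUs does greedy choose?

3

Greedy: pick G4 (covers 4 new) → pick G2 (covers 2 new) → pick G1 (covers 1 new). Total picks: 3.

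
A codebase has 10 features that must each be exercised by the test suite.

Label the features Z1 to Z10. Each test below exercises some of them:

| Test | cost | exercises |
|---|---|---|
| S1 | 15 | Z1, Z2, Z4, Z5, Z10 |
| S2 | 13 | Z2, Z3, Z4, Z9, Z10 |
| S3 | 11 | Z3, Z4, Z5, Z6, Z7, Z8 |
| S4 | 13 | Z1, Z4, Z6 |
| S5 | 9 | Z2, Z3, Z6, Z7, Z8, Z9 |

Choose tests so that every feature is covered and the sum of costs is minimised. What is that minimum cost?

S1, S5 together cover every feature (S1 ∪ S5 = {Z1, Z2, Z3, Z4, Z5, Z6, Z7, Z8, Z9, Z10}); total cost 15 + 9 = 24.
No covering selection has total cost below 24.

24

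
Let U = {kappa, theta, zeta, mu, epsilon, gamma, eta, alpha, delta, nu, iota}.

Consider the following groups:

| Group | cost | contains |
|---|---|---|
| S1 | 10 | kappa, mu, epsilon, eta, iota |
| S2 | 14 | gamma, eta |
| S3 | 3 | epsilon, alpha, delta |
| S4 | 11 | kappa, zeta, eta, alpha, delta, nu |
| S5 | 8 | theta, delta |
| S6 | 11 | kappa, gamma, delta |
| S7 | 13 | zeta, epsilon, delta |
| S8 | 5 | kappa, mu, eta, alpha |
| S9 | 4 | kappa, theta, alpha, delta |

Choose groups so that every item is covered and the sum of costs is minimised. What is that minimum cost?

36

S1, S4, S6, S9 together cover every item (S1 ∪ S4 ∪ S6 ∪ S9 = {kappa, theta, zeta, mu, epsilon, gamma, eta, alpha, delta, nu, iota}); total cost 10 + 11 + 11 + 4 = 36.
The greedy pick S3, S8, S9, S4, S1, S6 costs 44; no covering selection beats 36.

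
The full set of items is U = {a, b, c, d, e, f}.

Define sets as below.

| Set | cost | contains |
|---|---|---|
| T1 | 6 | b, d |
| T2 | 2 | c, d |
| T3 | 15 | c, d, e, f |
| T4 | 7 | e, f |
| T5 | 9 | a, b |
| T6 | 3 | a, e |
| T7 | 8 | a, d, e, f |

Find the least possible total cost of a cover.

T1, T2, T7 together cover every item (T1 ∪ T2 ∪ T7 = {a, b, c, d, e, f}); total cost 6 + 2 + 8 = 16.
The greedy pick T2, T6, T1, T4 costs 18; no covering selection beats 16.

16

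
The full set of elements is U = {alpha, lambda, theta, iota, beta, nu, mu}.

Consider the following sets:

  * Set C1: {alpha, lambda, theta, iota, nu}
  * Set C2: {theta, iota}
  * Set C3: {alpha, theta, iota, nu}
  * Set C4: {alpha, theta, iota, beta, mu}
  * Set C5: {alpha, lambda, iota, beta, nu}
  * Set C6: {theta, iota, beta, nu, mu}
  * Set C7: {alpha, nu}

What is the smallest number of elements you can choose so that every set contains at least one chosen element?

2

The 2 elements {alpha, iota} hit every set.
The sets C2, C7 are pairwise disjoint, so any hitting set needs a separate element for each — at least 2. Hence 2 is optimal.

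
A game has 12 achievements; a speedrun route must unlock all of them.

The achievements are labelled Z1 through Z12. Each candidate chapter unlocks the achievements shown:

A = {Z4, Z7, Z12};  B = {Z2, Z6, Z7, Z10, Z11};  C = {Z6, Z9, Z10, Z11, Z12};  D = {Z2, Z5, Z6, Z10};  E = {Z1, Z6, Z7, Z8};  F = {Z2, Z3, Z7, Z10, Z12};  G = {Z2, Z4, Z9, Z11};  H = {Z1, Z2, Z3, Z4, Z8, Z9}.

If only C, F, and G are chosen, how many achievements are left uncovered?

3

Union of C, F, G = {Z2, Z3, Z4, Z6, Z7, Z9, Z10, Z11, Z12}.
Not covered: Z1, Z5, Z8 — 3 achievements.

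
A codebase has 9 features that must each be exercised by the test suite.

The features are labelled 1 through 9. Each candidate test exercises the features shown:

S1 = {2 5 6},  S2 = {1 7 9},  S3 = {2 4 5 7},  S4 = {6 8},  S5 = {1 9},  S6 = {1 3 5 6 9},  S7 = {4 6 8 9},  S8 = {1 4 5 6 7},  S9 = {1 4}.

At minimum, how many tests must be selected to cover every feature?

3

Take {S3, S4, S6}. Their union is {1, 2, 3, 4, 5, 6, 7, 8, 9}, which is all 9 features.
Only S6 contains 3, so S6 is forced; the remaining 4 features need at least 2 more tests (each remaining test adds at most 3) — so at least 3 tests are needed, and 3 is optimal.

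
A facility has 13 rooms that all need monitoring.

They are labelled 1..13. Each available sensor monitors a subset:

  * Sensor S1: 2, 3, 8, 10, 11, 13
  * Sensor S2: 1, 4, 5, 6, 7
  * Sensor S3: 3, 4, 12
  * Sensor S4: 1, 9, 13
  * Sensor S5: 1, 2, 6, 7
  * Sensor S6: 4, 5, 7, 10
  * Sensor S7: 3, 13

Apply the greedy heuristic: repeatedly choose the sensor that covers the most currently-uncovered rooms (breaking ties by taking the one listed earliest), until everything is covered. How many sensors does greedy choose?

4

Greedy: pick S1 (covers 6 new) → pick S2 (covers 5 new) → pick S3 (covers 1 new) → pick S4 (covers 1 new). Total picks: 4.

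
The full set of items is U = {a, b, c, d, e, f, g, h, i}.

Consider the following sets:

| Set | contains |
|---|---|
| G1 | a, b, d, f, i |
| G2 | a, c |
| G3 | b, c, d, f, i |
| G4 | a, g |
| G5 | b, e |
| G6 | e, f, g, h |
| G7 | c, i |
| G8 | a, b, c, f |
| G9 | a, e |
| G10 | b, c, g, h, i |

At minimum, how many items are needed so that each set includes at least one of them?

The 3 items {a, c, e} hit every set.
The sets G4, G5, G7 are pairwise disjoint, so any hitting set needs a separate item for each — at least 3. Hence 3 is optimal.

3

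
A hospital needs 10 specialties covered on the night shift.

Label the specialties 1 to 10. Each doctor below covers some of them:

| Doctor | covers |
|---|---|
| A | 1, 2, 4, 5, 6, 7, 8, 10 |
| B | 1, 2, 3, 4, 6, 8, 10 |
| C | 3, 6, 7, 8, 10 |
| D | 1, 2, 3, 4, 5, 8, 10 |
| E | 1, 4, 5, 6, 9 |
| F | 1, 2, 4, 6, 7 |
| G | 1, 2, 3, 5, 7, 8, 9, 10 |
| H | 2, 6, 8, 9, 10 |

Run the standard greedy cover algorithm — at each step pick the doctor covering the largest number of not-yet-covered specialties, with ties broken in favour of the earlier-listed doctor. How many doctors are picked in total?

2

Greedy: pick A (covers 8 new) → pick G (covers 2 new). Total picks: 2.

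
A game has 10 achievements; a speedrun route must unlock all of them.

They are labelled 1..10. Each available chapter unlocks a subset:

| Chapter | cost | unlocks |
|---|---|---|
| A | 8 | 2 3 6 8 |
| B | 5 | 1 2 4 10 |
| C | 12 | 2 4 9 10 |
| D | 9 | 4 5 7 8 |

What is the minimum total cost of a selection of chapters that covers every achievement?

34

A, B, C, D together cover every achievement (A ∪ B ∪ C ∪ D = {1, 2, 3, 4, 5, 6, 7, 8, 9, 10}); total cost 8 + 5 + 12 + 9 = 34.
No covering selection has total cost below 34.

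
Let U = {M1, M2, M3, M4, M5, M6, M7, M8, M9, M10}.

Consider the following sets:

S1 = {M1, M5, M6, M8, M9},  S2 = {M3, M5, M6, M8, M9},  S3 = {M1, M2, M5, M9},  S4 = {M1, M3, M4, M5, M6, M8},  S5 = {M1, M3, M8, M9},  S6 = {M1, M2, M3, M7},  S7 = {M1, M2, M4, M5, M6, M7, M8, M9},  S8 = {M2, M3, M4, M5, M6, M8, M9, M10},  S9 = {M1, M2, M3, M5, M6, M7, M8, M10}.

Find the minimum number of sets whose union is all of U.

2

Take {S7, S8}. Their union is {M1, M2, M3, M4, M5, M6, M7, M8, M9, M10}, which is all 10 items.
No single set has all 10 items (the largest, S7, has 8), so 2 is optimal.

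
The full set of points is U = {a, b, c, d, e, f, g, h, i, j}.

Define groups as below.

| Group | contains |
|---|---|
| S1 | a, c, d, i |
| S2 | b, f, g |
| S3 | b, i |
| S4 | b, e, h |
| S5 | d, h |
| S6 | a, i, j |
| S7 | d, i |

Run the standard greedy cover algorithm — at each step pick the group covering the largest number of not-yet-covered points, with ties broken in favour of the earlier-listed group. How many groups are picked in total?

Greedy: pick S1 (covers 4 new) → pick S2 (covers 3 new) → pick S4 (covers 2 new) → pick S6 (covers 1 new). Total picks: 4.

4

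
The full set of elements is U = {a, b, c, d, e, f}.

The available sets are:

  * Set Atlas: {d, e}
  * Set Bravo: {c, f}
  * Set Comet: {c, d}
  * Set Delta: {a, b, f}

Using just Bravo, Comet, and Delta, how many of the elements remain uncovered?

Union of Bravo, Comet, Delta = {a, b, c, d, f}.
Not covered: e — 1 element.

1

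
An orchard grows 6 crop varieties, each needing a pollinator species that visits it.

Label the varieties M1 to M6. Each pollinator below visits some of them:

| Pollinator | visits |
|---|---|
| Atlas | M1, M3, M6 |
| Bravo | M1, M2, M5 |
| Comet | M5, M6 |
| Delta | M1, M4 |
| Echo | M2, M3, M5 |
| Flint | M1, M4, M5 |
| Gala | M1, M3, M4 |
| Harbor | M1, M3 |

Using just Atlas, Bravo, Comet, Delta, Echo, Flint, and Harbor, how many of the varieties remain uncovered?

0

Union of Atlas, Bravo, Comet, Delta, Echo, Flint, Harbor = {M1, M2, M3, M4, M5, M6} — that's every variety, so 0 are uncovered.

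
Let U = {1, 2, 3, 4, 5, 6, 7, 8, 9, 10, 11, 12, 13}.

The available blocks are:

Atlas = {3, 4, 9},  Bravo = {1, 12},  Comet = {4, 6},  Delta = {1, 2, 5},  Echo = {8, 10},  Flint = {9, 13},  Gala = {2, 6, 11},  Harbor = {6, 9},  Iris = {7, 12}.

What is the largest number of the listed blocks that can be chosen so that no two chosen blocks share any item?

5

Comet, Delta, Echo, Flint, Iris are pairwise disjoint (Comet={4,6}; Delta={1,2,5}; Echo={8,10}; Flint={9,13}; Iris={7,12}).
Every remaining block overlaps one of these, and no 6 of the listed blocks are pairwise disjoint, so 5 is the maximum.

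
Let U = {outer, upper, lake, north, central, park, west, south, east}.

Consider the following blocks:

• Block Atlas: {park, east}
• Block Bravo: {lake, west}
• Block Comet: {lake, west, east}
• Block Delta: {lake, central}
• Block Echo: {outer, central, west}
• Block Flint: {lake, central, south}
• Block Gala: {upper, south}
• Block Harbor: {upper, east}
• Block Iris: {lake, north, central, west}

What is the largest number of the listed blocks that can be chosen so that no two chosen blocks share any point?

Atlas, Echo, Gala are pairwise disjoint (Atlas={park,east}; Echo={outer,central,west}; Gala={upper,south}).
Every remaining block overlaps one of these, and no 4 of the listed blocks are pairwise disjoint, so 3 is the maximum.

3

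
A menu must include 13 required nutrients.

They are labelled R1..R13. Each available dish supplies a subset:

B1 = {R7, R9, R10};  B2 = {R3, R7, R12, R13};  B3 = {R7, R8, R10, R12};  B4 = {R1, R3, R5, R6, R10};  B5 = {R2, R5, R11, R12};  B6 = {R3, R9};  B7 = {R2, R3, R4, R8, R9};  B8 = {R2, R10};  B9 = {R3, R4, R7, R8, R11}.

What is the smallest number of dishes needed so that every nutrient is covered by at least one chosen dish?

4

Take {B2, B4, B5, B7}. Their union is {R1, R2, R3, R4, R5, R6, R7, R8, R9, R10, R11, R12, R13}, which is all 13 nutrients.
Only B2 contains R13, so B2 is forced; the remaining 9 nutrients need at least 3 more dishes (each remaining dish adds at most 4) — so at least 4 dishes are needed, and 4 is optimal.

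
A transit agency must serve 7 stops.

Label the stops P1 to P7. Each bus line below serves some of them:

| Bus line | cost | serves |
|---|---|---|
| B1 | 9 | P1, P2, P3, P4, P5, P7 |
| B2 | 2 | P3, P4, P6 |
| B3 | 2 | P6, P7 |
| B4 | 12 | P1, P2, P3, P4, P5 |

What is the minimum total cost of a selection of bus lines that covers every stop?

11

B1, B3 together cover every stop (B1 ∪ B3 = {P1, P2, P3, P4, P5, P6, P7}); total cost 9 + 2 = 11.
The greedy pick B2, B3, B1 costs 13; no covering selection beats 11.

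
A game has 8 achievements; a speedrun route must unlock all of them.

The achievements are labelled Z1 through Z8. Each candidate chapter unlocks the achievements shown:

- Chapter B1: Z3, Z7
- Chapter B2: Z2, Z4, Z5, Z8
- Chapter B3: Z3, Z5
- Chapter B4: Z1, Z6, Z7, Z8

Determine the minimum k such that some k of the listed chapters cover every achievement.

Take {B1, B2, B4}. Their union is {Z1, Z2, Z3, Z4, Z5, Z6, Z7, Z8}, which is all 8 achievements.
Only B4 contains Z1, so B4 is forced; the remaining 4 achievements need at least 2 more chapters (each remaining chapter adds at most 3) — so at least 3 chapters are needed, and 3 is optimal.

3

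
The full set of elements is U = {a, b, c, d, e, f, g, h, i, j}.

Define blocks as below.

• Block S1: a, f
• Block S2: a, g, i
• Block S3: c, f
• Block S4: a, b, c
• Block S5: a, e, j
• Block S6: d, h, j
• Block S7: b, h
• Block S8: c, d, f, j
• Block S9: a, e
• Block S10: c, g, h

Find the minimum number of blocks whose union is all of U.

Take {S2, S7, S8, S9}. Their union is {a, b, c, d, e, f, g, h, i, j}, which is all 10 elements.
No 3 of the 10 blocks cover everything (all 120 combinations miss at least one element), so 4 is optimal.

4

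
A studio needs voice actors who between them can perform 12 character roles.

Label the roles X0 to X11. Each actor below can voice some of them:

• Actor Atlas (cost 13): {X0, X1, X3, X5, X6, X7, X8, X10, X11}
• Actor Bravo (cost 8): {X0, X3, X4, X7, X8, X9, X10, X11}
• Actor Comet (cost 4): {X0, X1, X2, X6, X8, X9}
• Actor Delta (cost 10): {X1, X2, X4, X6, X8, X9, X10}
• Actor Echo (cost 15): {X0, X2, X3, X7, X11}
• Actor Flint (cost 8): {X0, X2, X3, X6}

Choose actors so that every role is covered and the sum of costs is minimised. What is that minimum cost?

23

Atlas, Delta together cover every role (Atlas ∪ Delta = {X0, X1, X2, X3, X4, X5, X6, X7, X8, X9, X10, X11}); total cost 13 + 10 = 23.
The greedy pick Comet, Bravo, Atlas costs 25; no covering selection beats 23.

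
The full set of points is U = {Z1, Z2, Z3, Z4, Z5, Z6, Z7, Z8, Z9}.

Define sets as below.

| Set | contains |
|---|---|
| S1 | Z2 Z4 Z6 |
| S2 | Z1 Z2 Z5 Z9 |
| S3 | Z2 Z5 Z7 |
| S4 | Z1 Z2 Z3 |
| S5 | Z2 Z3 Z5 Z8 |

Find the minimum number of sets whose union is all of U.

Take {S1, S2, S3, S5}. Their union is {Z1, Z2, Z3, Z4, Z5, Z6, Z7, Z8, Z9}, which is all 9 points.
Only S3 contains Z7, so S3 is forced; the remaining 6 points need at least 3 more sets (each remaining set adds at most 2) — so at least 4 sets are needed, and 4 is optimal.

4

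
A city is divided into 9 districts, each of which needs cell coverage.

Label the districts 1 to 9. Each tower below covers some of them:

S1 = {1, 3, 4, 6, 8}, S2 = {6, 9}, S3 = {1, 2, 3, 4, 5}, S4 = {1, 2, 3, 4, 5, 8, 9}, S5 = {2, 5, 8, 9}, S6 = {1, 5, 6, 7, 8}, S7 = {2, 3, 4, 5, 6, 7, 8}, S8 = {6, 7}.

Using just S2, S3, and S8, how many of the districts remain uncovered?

1

Union of S2, S3, S8 = {1, 2, 3, 4, 5, 6, 7, 9}.
Not covered: 8 — 1 district.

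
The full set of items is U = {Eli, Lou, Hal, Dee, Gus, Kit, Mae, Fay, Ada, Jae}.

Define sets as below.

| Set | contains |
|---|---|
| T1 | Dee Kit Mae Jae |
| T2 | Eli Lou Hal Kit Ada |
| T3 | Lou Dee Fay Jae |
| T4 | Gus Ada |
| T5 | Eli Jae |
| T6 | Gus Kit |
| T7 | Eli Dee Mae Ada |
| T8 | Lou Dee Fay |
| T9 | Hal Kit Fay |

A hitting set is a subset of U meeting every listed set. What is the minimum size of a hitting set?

4

The 4 items {Eli, Kit, Fay, Ada} hit every set.
No choice of 3 items meets every set, so 4 is the minimum.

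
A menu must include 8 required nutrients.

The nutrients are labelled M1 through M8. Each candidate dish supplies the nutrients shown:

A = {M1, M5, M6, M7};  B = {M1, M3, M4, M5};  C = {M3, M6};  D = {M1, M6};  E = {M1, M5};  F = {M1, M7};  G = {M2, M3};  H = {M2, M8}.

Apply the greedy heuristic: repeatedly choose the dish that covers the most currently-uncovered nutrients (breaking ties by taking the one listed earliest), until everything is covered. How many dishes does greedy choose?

3

Greedy: pick A (covers 4 new) → pick B (covers 2 new) → pick H (covers 2 new). Total picks: 3.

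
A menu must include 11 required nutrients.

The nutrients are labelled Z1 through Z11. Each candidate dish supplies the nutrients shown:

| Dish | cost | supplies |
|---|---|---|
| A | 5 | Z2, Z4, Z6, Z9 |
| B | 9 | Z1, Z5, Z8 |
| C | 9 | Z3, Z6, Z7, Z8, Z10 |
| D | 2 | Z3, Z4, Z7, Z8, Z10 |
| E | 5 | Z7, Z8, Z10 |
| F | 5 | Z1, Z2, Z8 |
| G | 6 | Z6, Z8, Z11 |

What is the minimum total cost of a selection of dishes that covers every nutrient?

22

A, B, D, G together cover every nutrient (A ∪ B ∪ D ∪ G = {Z1, Z2, Z3, Z4, Z5, Z6, Z7, Z8, Z9, Z10, Z11}); total cost 5 + 9 + 2 + 6 = 22.
No covering selection has total cost below 22.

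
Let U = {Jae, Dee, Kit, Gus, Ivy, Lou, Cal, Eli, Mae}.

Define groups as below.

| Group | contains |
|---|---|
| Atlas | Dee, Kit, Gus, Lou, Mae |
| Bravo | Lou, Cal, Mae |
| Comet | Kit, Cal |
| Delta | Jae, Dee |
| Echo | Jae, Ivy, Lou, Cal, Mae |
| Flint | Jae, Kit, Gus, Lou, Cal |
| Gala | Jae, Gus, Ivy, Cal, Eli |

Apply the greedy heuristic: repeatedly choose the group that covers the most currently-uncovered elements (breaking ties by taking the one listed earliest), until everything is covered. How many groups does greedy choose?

Greedy: pick Atlas (covers 5 new) → pick Gala (covers 4 new). Total picks: 2.

2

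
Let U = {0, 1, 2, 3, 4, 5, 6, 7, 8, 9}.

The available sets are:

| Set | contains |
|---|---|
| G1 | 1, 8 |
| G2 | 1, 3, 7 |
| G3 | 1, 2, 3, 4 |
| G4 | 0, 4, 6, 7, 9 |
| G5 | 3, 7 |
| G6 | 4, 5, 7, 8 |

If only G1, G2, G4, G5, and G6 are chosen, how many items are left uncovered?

1

Union of G1, G2, G4, G5, G6 = {0, 1, 3, 4, 5, 6, 7, 8, 9}.
Not covered: 2 — 1 item.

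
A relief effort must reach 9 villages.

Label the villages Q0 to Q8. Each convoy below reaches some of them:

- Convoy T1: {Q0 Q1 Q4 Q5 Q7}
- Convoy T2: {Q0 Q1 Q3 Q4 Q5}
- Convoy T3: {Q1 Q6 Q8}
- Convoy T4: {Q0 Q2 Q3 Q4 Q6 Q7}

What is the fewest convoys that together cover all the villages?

Take {T1, T3, T4}. Their union is {Q0, Q1, Q2, Q3, Q4, Q5, Q6, Q7, Q8}, which is all 9 villages.
Only T4 contains Q2, so T4 is forced; the remaining 3 villages need at least 2 more convoys (each remaining convoy adds at most 2) — so at least 3 convoys are needed, and 3 is optimal.

3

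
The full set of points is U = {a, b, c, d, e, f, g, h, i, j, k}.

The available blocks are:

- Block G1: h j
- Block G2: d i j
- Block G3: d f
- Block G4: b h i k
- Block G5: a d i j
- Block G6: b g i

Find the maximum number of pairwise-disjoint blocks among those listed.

3

G1, G3, G6 are pairwise disjoint (G1={h,j}; G3={d,f}; G6={b,g,i}).
Every remaining block overlaps one of these, and no 4 of the listed blocks are pairwise disjoint, so 3 is the maximum.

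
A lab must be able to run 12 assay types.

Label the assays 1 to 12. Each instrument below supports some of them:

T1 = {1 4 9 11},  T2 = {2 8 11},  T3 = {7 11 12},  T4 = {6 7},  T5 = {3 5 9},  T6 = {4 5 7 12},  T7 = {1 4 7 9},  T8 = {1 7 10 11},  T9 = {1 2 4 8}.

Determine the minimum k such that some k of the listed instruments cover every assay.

T2 and T4 and T5 and T6 and T8 together: T2 ∪ T4 ∪ T5 ∪ T6 ∪ T8 = {1, 2, 3, 4, 5, 6, 7, 8, 9, 10, 11, 12} — every assay is covered.
No 4 of the 9 instruments cover everything (all 126 combinations miss at least one assay), so 5 is optimal.

5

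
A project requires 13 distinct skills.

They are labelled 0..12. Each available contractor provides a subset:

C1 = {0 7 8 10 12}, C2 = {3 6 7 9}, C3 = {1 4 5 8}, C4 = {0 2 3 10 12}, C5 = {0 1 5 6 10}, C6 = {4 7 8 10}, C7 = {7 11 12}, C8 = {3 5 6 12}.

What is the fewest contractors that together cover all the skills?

4

Take {C2, C3, C4, C7}. Their union is {0, 1, 2, 3, 4, 5, 6, 7, 8, 9, 10, 11, 12}, which is all 13 skills.
Only C2 contains 9, so C2 is forced; the remaining 9 skills need at least 3 more contractors (each remaining contractor adds at most 4) — so at least 4 contractors are needed, and 4 is optimal.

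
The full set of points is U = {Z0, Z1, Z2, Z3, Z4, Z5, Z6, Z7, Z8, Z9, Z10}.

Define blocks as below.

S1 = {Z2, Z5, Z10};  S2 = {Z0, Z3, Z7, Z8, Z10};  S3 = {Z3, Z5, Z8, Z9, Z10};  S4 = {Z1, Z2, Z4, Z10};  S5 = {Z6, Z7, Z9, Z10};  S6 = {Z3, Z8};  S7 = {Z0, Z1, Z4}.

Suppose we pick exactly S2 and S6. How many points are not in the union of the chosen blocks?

6

Union of S2, S6 = {Z0, Z3, Z7, Z8, Z10}.
Not covered: Z1, Z2, Z4, Z5, Z6, Z9 — 6 points.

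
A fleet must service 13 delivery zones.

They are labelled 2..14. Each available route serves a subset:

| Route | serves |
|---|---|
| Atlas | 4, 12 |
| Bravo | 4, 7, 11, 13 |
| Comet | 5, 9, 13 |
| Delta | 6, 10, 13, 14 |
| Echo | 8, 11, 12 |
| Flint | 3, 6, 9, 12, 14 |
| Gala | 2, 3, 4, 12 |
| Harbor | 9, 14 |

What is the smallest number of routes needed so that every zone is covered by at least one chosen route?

5

Take {Bravo, Comet, Delta, Echo, Gala}. Their union is {2, 3, 4, 5, 6, 7, 8, 9, 10, 11, 12, 13, 14}, which is all 13 zones.
No 4 of the 8 routes cover everything (all 70 combinations miss at least one zone), so 5 is optimal.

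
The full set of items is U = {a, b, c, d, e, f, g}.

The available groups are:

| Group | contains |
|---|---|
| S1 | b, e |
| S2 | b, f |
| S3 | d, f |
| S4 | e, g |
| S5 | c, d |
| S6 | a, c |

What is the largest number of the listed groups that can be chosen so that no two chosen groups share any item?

3

S2, S4, S6 are pairwise disjoint (S2={b,f}; S4={e,g}; S6={a,c}).
Every remaining group overlaps one of these, and no 4 of the listed groups are pairwise disjoint, so 3 is the maximum.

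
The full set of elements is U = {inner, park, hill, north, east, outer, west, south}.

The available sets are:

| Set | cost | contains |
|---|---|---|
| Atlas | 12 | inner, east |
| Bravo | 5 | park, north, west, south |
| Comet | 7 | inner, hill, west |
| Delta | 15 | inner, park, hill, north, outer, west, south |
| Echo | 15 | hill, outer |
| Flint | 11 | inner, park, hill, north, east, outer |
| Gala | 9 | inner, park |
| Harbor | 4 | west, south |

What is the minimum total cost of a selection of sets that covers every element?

15

Flint, Harbor together cover every element (Flint ∪ Harbor = {inner, park, hill, north, east, outer, west, south}); total cost 11 + 4 = 15.
The greedy pick Bravo, Flint costs 16; no covering selection beats 15.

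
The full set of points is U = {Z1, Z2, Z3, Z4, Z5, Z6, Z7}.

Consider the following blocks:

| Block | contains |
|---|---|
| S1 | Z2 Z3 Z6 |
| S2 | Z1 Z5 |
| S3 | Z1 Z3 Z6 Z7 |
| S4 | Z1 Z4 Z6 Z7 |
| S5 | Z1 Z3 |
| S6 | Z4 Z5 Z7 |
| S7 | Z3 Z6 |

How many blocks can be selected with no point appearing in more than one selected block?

2

S1, S2 are pairwise disjoint (S1={Z2,Z3,Z6}; S2={Z1,Z5}).
Every remaining block overlaps one of these, and no 3 of the listed blocks are pairwise disjoint, so 2 is the maximum.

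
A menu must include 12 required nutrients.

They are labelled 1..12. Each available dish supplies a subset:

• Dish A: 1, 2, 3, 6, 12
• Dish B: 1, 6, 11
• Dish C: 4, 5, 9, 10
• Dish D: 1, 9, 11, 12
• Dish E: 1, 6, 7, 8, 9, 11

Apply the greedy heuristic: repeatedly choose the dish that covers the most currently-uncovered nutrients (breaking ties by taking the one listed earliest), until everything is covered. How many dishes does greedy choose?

Greedy: pick E (covers 6 new) → pick A (covers 3 new) → pick C (covers 3 new). Total picks: 3.

3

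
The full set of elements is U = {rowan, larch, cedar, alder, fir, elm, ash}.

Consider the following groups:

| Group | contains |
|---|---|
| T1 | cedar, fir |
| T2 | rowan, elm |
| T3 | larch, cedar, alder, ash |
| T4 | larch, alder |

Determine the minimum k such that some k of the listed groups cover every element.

3

Take {T1, T2, T3}. Their union is {rowan, larch, cedar, alder, fir, elm, ash}, which is all 7 elements.
Only T2 contains rowan, so T2 is forced; the remaining 5 elements need at least 2 more groups (each remaining group adds at most 4) — so at least 3 groups are needed, and 3 is optimal.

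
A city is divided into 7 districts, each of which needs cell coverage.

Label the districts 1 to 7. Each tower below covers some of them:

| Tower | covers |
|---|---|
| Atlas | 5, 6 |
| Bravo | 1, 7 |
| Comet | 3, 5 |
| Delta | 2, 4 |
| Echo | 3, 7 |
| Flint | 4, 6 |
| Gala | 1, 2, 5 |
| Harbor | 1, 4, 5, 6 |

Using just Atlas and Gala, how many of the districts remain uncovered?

3

Union of Atlas, Gala = {1, 2, 5, 6}.
Not covered: 3, 4, 7 — 3 districts.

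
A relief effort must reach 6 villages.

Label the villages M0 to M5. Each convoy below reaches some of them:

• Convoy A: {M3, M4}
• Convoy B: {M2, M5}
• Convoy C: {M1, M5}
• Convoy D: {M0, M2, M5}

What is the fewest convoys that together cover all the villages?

3

Take {A, C, D}. Their union is {M0, M1, M2, M3, M4, M5}, which is all 6 villages.
Only D contains M0, so D is forced; the remaining 3 villages need at least 2 more convoys (each remaining convoy adds at most 2) — so at least 3 convoys are needed, and 3 is optimal.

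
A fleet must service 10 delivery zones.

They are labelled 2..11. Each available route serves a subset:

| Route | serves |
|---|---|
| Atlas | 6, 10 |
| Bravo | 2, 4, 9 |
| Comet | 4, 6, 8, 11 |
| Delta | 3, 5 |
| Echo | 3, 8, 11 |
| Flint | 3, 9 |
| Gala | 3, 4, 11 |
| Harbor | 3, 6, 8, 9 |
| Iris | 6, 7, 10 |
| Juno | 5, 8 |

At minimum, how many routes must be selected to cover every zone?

Bravo and Comet and Delta and Iris together: Bravo ∪ Comet ∪ Delta ∪ Iris = {2, 3, 4, 5, 6, 7, 8, 9, 10, 11} — every zone is covered.
Only Bravo contains 2, so Bravo is forced; the remaining 7 zones need at least 3 more routes (each remaining route adds at most 3) — so at least 4 routes are needed, and 4 is optimal.

4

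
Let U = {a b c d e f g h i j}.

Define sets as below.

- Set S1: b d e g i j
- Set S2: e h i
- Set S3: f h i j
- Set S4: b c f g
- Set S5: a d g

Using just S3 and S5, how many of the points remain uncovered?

Union of S3, S5 = {a, d, f, g, h, i, j}.
Not covered: b, c, e — 3 points.

3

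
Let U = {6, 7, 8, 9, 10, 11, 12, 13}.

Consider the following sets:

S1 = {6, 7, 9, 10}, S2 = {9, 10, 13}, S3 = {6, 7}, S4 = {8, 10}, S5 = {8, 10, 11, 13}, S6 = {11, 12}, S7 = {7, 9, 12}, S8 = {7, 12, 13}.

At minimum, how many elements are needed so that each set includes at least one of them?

3

The 3 elements {7, 10, 11} hit every set.
The sets S3, S4, S6 are pairwise disjoint, so any hitting set needs a separate element for each — at least 3. Hence 3 is optimal.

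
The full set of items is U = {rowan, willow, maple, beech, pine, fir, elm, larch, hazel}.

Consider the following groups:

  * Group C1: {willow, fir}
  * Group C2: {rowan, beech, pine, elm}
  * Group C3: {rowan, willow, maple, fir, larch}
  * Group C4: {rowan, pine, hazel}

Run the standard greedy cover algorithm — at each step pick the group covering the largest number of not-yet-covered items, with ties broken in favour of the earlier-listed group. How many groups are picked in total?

Greedy: pick C3 (covers 5 new) → pick C2 (covers 3 new) → pick C4 (covers 1 new). Total picks: 3.

3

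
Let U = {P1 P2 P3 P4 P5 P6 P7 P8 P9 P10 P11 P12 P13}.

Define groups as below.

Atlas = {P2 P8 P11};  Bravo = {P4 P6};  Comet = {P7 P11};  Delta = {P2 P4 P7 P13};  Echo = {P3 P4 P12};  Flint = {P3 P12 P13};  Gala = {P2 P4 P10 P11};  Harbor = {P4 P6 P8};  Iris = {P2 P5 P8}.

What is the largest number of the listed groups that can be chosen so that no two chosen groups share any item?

4

Bravo, Comet, Flint, Iris are pairwise disjoint (Bravo={P4,P6}; Comet={P7,P11}; Flint={P3,P12,P13}; Iris={P2,P5,P8}).
Every remaining group overlaps one of these, and no 5 of the listed groups are pairwise disjoint, so 4 is the maximum.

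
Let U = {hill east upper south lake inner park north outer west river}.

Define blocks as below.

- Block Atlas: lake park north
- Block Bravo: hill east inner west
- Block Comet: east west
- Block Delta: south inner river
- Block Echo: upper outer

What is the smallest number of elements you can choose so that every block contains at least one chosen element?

The 4 elements {east, lake, outer, river} hit every block.
The blocks Atlas, Comet, Delta, Echo are pairwise disjoint, so any hitting set needs a separate element for each — at least 4. Hence 4 is optimal.

4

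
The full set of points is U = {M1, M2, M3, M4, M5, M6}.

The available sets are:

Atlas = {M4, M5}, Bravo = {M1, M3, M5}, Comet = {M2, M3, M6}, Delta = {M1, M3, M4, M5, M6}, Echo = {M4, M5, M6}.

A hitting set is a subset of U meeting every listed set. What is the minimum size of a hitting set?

The 2 points {M5, M6} hit every set.
The sets Atlas, Comet are pairwise disjoint, so any hitting set needs a separate point for each — at least 2. Hence 2 is optimal.

2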